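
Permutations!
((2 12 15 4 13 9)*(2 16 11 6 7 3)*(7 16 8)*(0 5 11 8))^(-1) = (0 9 13 4 15 12 2 3 7 8 16 6 11 5) = [9, 1, 3, 7, 15, 0, 11, 8, 16, 13, 10, 5, 2, 4, 14, 12, 6]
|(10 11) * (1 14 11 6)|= |(1 14 11 10 6)|= 5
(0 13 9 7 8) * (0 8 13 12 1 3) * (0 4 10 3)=[12, 0, 2, 4, 10, 5, 6, 13, 8, 7, 3, 11, 1, 9]=(0 12 1)(3 4 10)(7 13 9)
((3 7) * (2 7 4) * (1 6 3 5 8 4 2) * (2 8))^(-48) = (1 3 4 6 8) = [0, 3, 2, 4, 6, 5, 8, 7, 1]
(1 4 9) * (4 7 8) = (1 7 8 4 9) = [0, 7, 2, 3, 9, 5, 6, 8, 4, 1]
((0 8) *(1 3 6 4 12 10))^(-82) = [0, 6, 2, 4, 10, 5, 12, 7, 8, 9, 3, 11, 1] = (1 6 12)(3 4 10)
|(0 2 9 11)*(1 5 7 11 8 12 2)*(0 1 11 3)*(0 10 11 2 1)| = 11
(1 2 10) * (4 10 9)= (1 2 9 4 10)= [0, 2, 9, 3, 10, 5, 6, 7, 8, 4, 1]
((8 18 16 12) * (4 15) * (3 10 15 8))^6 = (3 16 8 15)(4 10 12 18) = [0, 1, 2, 16, 10, 5, 6, 7, 15, 9, 12, 11, 18, 13, 14, 3, 8, 17, 4]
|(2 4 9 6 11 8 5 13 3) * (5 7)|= 10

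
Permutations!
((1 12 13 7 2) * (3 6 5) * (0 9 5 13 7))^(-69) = (0 3)(1 2 7 12)(5 13)(6 9) = [3, 2, 7, 0, 4, 13, 9, 12, 8, 6, 10, 11, 1, 5]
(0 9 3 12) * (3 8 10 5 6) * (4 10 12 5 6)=(0 9 8 12)(3 5 4 10 6)=[9, 1, 2, 5, 10, 4, 3, 7, 12, 8, 6, 11, 0]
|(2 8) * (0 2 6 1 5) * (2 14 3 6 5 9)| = 9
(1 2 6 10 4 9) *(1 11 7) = (1 2 6 10 4 9 11 7) = [0, 2, 6, 3, 9, 5, 10, 1, 8, 11, 4, 7]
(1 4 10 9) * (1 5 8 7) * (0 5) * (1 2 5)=(0 1 4 10 9)(2 5 8 7)=[1, 4, 5, 3, 10, 8, 6, 2, 7, 0, 9]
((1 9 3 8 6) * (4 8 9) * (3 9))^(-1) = (9)(1 6 8 4) = [0, 6, 2, 3, 1, 5, 8, 7, 4, 9]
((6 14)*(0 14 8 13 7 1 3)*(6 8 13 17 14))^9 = (17)(0 7)(1 6)(3 13) = [7, 6, 2, 13, 4, 5, 1, 0, 8, 9, 10, 11, 12, 3, 14, 15, 16, 17]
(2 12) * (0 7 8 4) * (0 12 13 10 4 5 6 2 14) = (0 7 8 5 6 2 13 10 4 12 14) = [7, 1, 13, 3, 12, 6, 2, 8, 5, 9, 4, 11, 14, 10, 0]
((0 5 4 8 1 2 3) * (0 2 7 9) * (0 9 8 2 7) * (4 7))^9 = [1, 8, 2, 3, 4, 0, 6, 5, 7, 9] = (9)(0 1 8 7 5)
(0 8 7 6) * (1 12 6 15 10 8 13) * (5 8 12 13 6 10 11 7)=[6, 13, 2, 3, 4, 8, 0, 15, 5, 9, 12, 7, 10, 1, 14, 11]=(0 6)(1 13)(5 8)(7 15 11)(10 12)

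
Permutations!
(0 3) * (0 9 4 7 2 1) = [3, 0, 1, 9, 7, 5, 6, 2, 8, 4] = (0 3 9 4 7 2 1)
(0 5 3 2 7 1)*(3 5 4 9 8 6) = [4, 0, 7, 2, 9, 5, 3, 1, 6, 8] = (0 4 9 8 6 3 2 7 1)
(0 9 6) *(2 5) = (0 9 6)(2 5) = [9, 1, 5, 3, 4, 2, 0, 7, 8, 6]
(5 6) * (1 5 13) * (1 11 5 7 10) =(1 7 10)(5 6 13 11) =[0, 7, 2, 3, 4, 6, 13, 10, 8, 9, 1, 5, 12, 11]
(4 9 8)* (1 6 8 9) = (9)(1 6 8 4) = [0, 6, 2, 3, 1, 5, 8, 7, 4, 9]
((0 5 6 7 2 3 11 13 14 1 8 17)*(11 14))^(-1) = (0 17 8 1 14 3 2 7 6 5)(11 13) = [17, 14, 7, 2, 4, 0, 5, 6, 1, 9, 10, 13, 12, 11, 3, 15, 16, 8]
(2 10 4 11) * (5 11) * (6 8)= [0, 1, 10, 3, 5, 11, 8, 7, 6, 9, 4, 2]= (2 10 4 5 11)(6 8)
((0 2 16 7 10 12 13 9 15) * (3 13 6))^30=(0 13 12 16 15 3 10 2 9 6 7)=[13, 1, 9, 10, 4, 5, 7, 0, 8, 6, 2, 11, 16, 12, 14, 3, 15]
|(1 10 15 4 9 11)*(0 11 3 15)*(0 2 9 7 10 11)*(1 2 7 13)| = |(1 11 2 9 3 15 4 13)(7 10)| = 8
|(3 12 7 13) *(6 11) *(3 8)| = |(3 12 7 13 8)(6 11)| = 10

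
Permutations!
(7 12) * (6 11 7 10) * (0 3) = (0 3)(6 11 7 12 10) = [3, 1, 2, 0, 4, 5, 11, 12, 8, 9, 6, 7, 10]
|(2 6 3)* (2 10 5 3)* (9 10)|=4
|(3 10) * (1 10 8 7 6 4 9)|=|(1 10 3 8 7 6 4 9)|=8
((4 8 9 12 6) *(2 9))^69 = (2 6)(4 9)(8 12) = [0, 1, 6, 3, 9, 5, 2, 7, 12, 4, 10, 11, 8]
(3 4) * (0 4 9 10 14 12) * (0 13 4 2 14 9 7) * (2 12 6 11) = (0 12 13 4 3 7)(2 14 6 11)(9 10) = [12, 1, 14, 7, 3, 5, 11, 0, 8, 10, 9, 2, 13, 4, 6]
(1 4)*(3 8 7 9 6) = (1 4)(3 8 7 9 6) = [0, 4, 2, 8, 1, 5, 3, 9, 7, 6]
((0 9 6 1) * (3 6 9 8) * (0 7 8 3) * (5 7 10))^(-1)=(0 8 7 5 10 1 6 3)=[8, 6, 2, 0, 4, 10, 3, 5, 7, 9, 1]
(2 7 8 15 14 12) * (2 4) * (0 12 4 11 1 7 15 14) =(0 12 11 1 7 8 14 4 2 15) =[12, 7, 15, 3, 2, 5, 6, 8, 14, 9, 10, 1, 11, 13, 4, 0]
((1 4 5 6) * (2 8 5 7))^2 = [0, 7, 5, 3, 2, 1, 4, 8, 6] = (1 7 8 6 4 2 5)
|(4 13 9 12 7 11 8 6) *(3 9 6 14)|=21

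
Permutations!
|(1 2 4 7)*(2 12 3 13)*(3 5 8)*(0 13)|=10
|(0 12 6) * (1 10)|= |(0 12 6)(1 10)|= 6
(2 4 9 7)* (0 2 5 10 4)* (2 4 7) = (0 4 9 2)(5 10 7) = [4, 1, 0, 3, 9, 10, 6, 5, 8, 2, 7]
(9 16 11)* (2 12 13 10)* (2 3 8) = (2 12 13 10 3 8)(9 16 11) = [0, 1, 12, 8, 4, 5, 6, 7, 2, 16, 3, 9, 13, 10, 14, 15, 11]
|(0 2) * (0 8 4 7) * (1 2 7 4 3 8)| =|(0 7)(1 2)(3 8)| =2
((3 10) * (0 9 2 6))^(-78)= [2, 1, 0, 3, 4, 5, 9, 7, 8, 6, 10]= (10)(0 2)(6 9)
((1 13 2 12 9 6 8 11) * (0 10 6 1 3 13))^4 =(0 11 12 10 3 9 6 13 1 8 2) =[11, 8, 0, 9, 4, 5, 13, 7, 2, 6, 3, 12, 10, 1]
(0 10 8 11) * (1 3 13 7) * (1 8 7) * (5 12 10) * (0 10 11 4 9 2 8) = (0 5 12 11 10 7)(1 3 13)(2 8 4 9) = [5, 3, 8, 13, 9, 12, 6, 0, 4, 2, 7, 10, 11, 1]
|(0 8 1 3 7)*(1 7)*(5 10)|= |(0 8 7)(1 3)(5 10)|= 6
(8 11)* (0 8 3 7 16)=[8, 1, 2, 7, 4, 5, 6, 16, 11, 9, 10, 3, 12, 13, 14, 15, 0]=(0 8 11 3 7 16)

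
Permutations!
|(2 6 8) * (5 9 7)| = |(2 6 8)(5 9 7)| = 3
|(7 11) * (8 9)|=|(7 11)(8 9)|=2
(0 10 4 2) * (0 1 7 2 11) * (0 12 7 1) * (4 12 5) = (0 10 12 7 2)(4 11 5) = [10, 1, 0, 3, 11, 4, 6, 2, 8, 9, 12, 5, 7]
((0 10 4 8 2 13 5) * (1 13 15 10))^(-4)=[0, 1, 15, 3, 8, 5, 6, 7, 2, 9, 4, 11, 12, 13, 14, 10]=(2 15 10 4 8)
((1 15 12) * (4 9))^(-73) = [0, 12, 2, 3, 9, 5, 6, 7, 8, 4, 10, 11, 15, 13, 14, 1] = (1 12 15)(4 9)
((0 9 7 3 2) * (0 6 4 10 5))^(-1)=(0 5 10 4 6 2 3 7 9)=[5, 1, 3, 7, 6, 10, 2, 9, 8, 0, 4]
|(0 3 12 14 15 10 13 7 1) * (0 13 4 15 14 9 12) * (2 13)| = 12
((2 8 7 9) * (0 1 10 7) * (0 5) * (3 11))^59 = (0 7 8 1 9 5 10 2)(3 11) = [7, 9, 0, 11, 4, 10, 6, 8, 1, 5, 2, 3]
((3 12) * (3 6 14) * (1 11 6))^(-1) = (1 12 3 14 6 11) = [0, 12, 2, 14, 4, 5, 11, 7, 8, 9, 10, 1, 3, 13, 6]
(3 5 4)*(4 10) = (3 5 10 4) = [0, 1, 2, 5, 3, 10, 6, 7, 8, 9, 4]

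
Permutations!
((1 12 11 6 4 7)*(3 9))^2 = (1 11 4)(6 7 12) = [0, 11, 2, 3, 1, 5, 7, 12, 8, 9, 10, 4, 6]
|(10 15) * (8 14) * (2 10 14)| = 5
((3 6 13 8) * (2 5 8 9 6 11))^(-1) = (2 11 3 8 5)(6 9 13) = [0, 1, 11, 8, 4, 2, 9, 7, 5, 13, 10, 3, 12, 6]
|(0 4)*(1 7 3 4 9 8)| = 7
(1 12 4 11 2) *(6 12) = [0, 6, 1, 3, 11, 5, 12, 7, 8, 9, 10, 2, 4] = (1 6 12 4 11 2)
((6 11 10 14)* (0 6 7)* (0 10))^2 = (0 11 6)(7 14 10) = [11, 1, 2, 3, 4, 5, 0, 14, 8, 9, 7, 6, 12, 13, 10]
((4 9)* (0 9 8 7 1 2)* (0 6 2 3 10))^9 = (0 9 4 8 7 1 3 10)(2 6) = [9, 3, 6, 10, 8, 5, 2, 1, 7, 4, 0]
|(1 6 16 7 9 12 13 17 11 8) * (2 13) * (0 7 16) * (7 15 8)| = |(0 15 8 1 6)(2 13 17 11 7 9 12)| = 35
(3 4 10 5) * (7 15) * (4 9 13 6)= (3 9 13 6 4 10 5)(7 15)= [0, 1, 2, 9, 10, 3, 4, 15, 8, 13, 5, 11, 12, 6, 14, 7]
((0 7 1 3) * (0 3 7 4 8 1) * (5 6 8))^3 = [6, 4, 2, 3, 8, 1, 7, 5, 0] = (0 6 7 5 1 4 8)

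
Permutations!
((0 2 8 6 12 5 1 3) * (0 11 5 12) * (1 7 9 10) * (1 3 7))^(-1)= (12)(0 6 8 2)(1 5 11 3 10 9 7)= [6, 5, 0, 10, 4, 11, 8, 1, 2, 7, 9, 3, 12]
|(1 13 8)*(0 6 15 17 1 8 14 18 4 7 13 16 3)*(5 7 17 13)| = |(0 6 15 13 14 18 4 17 1 16 3)(5 7)| = 22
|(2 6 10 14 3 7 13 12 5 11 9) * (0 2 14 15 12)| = 13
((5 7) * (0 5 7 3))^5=(7)(0 3 5)=[3, 1, 2, 5, 4, 0, 6, 7]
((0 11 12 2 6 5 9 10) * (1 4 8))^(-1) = [10, 8, 12, 3, 1, 6, 2, 7, 4, 5, 9, 0, 11] = (0 10 9 5 6 2 12 11)(1 8 4)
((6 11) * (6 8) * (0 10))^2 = (6 8 11) = [0, 1, 2, 3, 4, 5, 8, 7, 11, 9, 10, 6]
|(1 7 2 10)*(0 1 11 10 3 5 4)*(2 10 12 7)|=|(0 1 2 3 5 4)(7 10 11 12)|=12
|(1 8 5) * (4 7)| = |(1 8 5)(4 7)| = 6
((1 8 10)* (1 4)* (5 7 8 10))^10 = (1 10 4)(5 7 8) = [0, 10, 2, 3, 1, 7, 6, 8, 5, 9, 4]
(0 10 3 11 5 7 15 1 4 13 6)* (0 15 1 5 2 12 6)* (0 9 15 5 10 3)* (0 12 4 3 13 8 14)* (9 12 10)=(0 13 12 6 5 7 1 3 11 2 4 8 14)(9 15)=[13, 3, 4, 11, 8, 7, 5, 1, 14, 15, 10, 2, 6, 12, 0, 9]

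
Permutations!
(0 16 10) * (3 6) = (0 16 10)(3 6) = [16, 1, 2, 6, 4, 5, 3, 7, 8, 9, 0, 11, 12, 13, 14, 15, 10]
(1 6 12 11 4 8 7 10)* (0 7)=(0 7 10 1 6 12 11 4 8)=[7, 6, 2, 3, 8, 5, 12, 10, 0, 9, 1, 4, 11]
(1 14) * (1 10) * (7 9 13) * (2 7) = (1 14 10)(2 7 9 13) = [0, 14, 7, 3, 4, 5, 6, 9, 8, 13, 1, 11, 12, 2, 10]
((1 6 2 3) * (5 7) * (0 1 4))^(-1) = (0 4 3 2 6 1)(5 7) = [4, 0, 6, 2, 3, 7, 1, 5]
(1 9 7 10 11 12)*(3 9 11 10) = (1 11 12)(3 9 7) = [0, 11, 2, 9, 4, 5, 6, 3, 8, 7, 10, 12, 1]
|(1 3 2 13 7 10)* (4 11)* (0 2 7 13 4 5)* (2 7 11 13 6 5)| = |(0 7 10 1 3 11 2 4 13 6 5)| = 11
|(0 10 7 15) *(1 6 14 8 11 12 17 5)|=|(0 10 7 15)(1 6 14 8 11 12 17 5)|=8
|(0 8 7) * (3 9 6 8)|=6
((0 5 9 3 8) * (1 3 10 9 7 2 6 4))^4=(10)(0 6 8 2 3 7 1 5 4)=[6, 5, 3, 7, 0, 4, 8, 1, 2, 9, 10]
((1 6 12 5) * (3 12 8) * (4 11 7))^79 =(1 6 8 3 12 5)(4 11 7) =[0, 6, 2, 12, 11, 1, 8, 4, 3, 9, 10, 7, 5]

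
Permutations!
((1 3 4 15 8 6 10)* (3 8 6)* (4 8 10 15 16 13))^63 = (16)(1 10)(3 8)(6 15) = [0, 10, 2, 8, 4, 5, 15, 7, 3, 9, 1, 11, 12, 13, 14, 6, 16]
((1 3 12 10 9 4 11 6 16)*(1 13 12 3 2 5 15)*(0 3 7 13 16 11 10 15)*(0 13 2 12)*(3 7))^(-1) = (16)(0 13 5 2 7)(1 15 12)(4 9 10)(6 11) = [13, 15, 7, 3, 9, 2, 11, 0, 8, 10, 4, 6, 1, 5, 14, 12, 16]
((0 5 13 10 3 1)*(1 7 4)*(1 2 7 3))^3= (0 10 5 1 13)= [10, 13, 2, 3, 4, 1, 6, 7, 8, 9, 5, 11, 12, 0]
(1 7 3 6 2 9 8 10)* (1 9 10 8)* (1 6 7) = (2 10 9 6)(3 7) = [0, 1, 10, 7, 4, 5, 2, 3, 8, 6, 9]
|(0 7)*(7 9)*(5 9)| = |(0 5 9 7)| = 4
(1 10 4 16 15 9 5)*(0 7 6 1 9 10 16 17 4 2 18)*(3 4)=[7, 16, 18, 4, 17, 9, 1, 6, 8, 5, 2, 11, 12, 13, 14, 10, 15, 3, 0]=(0 7 6 1 16 15 10 2 18)(3 4 17)(5 9)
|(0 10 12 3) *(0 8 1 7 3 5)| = |(0 10 12 5)(1 7 3 8)| = 4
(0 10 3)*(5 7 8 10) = [5, 1, 2, 0, 4, 7, 6, 8, 10, 9, 3] = (0 5 7 8 10 3)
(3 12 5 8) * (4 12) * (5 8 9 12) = (3 4 5 9 12 8) = [0, 1, 2, 4, 5, 9, 6, 7, 3, 12, 10, 11, 8]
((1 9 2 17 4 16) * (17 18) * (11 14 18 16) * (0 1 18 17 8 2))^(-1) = (0 9 1)(2 8 18 16)(4 17 14 11) = [9, 0, 8, 3, 17, 5, 6, 7, 18, 1, 10, 4, 12, 13, 11, 15, 2, 14, 16]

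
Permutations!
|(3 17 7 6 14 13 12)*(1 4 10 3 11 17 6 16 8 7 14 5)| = |(1 4 10 3 6 5)(7 16 8)(11 17 14 13 12)| = 30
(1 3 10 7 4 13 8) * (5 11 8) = (1 3 10 7 4 13 5 11 8) = [0, 3, 2, 10, 13, 11, 6, 4, 1, 9, 7, 8, 12, 5]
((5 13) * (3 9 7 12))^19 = (3 12 7 9)(5 13) = [0, 1, 2, 12, 4, 13, 6, 9, 8, 3, 10, 11, 7, 5]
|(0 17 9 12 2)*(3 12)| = |(0 17 9 3 12 2)| = 6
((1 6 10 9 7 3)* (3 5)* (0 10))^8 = (10) = [0, 1, 2, 3, 4, 5, 6, 7, 8, 9, 10]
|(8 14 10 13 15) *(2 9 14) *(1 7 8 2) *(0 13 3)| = 24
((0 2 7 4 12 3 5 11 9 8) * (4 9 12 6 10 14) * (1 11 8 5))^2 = (0 7 5)(1 12)(2 9 8)(3 11)(4 10)(6 14) = [7, 12, 9, 11, 10, 0, 14, 5, 2, 8, 4, 3, 1, 13, 6]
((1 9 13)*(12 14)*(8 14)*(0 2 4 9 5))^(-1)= [5, 13, 0, 3, 2, 1, 6, 7, 12, 4, 10, 11, 14, 9, 8]= (0 5 1 13 9 4 2)(8 12 14)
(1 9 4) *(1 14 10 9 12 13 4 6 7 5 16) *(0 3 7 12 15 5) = (0 3 7)(1 15 5 16)(4 14 10 9 6 12 13) = [3, 15, 2, 7, 14, 16, 12, 0, 8, 6, 9, 11, 13, 4, 10, 5, 1]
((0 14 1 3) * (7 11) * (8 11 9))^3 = [3, 14, 2, 1, 4, 5, 6, 11, 9, 7, 10, 8, 12, 13, 0] = (0 3 1 14)(7 11 8 9)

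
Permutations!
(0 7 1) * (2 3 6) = (0 7 1)(2 3 6) = [7, 0, 3, 6, 4, 5, 2, 1]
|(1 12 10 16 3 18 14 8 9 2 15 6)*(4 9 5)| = 14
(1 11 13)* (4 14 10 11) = (1 4 14 10 11 13) = [0, 4, 2, 3, 14, 5, 6, 7, 8, 9, 11, 13, 12, 1, 10]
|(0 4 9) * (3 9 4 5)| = |(0 5 3 9)| = 4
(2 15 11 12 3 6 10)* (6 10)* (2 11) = [0, 1, 15, 10, 4, 5, 6, 7, 8, 9, 11, 12, 3, 13, 14, 2] = (2 15)(3 10 11 12)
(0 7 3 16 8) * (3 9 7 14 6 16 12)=(0 14 6 16 8)(3 12)(7 9)=[14, 1, 2, 12, 4, 5, 16, 9, 0, 7, 10, 11, 3, 13, 6, 15, 8]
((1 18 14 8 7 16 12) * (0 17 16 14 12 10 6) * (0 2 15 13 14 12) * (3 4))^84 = (18) = [0, 1, 2, 3, 4, 5, 6, 7, 8, 9, 10, 11, 12, 13, 14, 15, 16, 17, 18]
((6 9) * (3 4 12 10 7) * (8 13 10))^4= (3 13 4 10 12 7 8)= [0, 1, 2, 13, 10, 5, 6, 8, 3, 9, 12, 11, 7, 4]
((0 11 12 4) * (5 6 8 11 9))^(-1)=(0 4 12 11 8 6 5 9)=[4, 1, 2, 3, 12, 9, 5, 7, 6, 0, 10, 8, 11]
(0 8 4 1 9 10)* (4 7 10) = (0 8 7 10)(1 9 4) = [8, 9, 2, 3, 1, 5, 6, 10, 7, 4, 0]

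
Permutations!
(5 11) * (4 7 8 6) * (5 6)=(4 7 8 5 11 6)=[0, 1, 2, 3, 7, 11, 4, 8, 5, 9, 10, 6]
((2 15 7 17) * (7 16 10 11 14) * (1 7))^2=[0, 17, 16, 3, 4, 5, 6, 2, 8, 9, 14, 1, 12, 13, 7, 10, 11, 15]=(1 17 15 10 14 7 2 16 11)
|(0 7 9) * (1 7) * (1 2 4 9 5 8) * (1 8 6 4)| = |(0 2 1 7 5 6 4 9)| = 8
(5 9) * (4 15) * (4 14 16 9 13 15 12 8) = [0, 1, 2, 3, 12, 13, 6, 7, 4, 5, 10, 11, 8, 15, 16, 14, 9] = (4 12 8)(5 13 15 14 16 9)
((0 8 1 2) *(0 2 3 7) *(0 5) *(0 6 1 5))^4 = (0 1 8 3 5 7 6) = [1, 8, 2, 5, 4, 7, 0, 6, 3]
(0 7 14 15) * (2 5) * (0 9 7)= [0, 1, 5, 3, 4, 2, 6, 14, 8, 7, 10, 11, 12, 13, 15, 9]= (2 5)(7 14 15 9)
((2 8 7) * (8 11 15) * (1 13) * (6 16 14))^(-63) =(16)(1 13)(2 15 7 11 8) =[0, 13, 15, 3, 4, 5, 6, 11, 2, 9, 10, 8, 12, 1, 14, 7, 16]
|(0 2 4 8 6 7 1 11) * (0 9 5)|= 10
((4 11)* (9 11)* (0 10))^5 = (0 10)(4 11 9) = [10, 1, 2, 3, 11, 5, 6, 7, 8, 4, 0, 9]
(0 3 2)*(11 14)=(0 3 2)(11 14)=[3, 1, 0, 2, 4, 5, 6, 7, 8, 9, 10, 14, 12, 13, 11]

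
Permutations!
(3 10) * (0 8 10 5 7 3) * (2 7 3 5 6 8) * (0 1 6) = (0 2 7 5 3)(1 6 8 10) = [2, 6, 7, 0, 4, 3, 8, 5, 10, 9, 1]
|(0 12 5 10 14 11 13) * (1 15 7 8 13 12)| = 30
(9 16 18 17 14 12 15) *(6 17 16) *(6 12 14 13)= [0, 1, 2, 3, 4, 5, 17, 7, 8, 12, 10, 11, 15, 6, 14, 9, 18, 13, 16]= (6 17 13)(9 12 15)(16 18)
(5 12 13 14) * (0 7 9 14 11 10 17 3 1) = (0 7 9 14 5 12 13 11 10 17 3 1) = [7, 0, 2, 1, 4, 12, 6, 9, 8, 14, 17, 10, 13, 11, 5, 15, 16, 3]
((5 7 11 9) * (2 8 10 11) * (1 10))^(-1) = (1 8 2 7 5 9 11 10) = [0, 8, 7, 3, 4, 9, 6, 5, 2, 11, 1, 10]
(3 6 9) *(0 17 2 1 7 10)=(0 17 2 1 7 10)(3 6 9)=[17, 7, 1, 6, 4, 5, 9, 10, 8, 3, 0, 11, 12, 13, 14, 15, 16, 2]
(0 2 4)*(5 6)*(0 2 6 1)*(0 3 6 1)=(0 1 3 6 5)(2 4)=[1, 3, 4, 6, 2, 0, 5]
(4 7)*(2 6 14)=(2 6 14)(4 7)=[0, 1, 6, 3, 7, 5, 14, 4, 8, 9, 10, 11, 12, 13, 2]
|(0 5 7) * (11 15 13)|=3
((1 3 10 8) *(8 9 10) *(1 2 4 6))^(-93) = (1 2)(3 4)(6 8)(9 10) = [0, 2, 1, 4, 3, 5, 8, 7, 6, 10, 9]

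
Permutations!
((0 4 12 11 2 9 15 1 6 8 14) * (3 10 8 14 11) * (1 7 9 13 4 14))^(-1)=(0 14)(1 6)(2 11 8 10 3 12 4 13)(7 15 9)=[14, 6, 11, 12, 13, 5, 1, 15, 10, 7, 3, 8, 4, 2, 0, 9]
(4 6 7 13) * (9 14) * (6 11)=(4 11 6 7 13)(9 14)=[0, 1, 2, 3, 11, 5, 7, 13, 8, 14, 10, 6, 12, 4, 9]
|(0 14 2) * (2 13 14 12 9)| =|(0 12 9 2)(13 14)| =4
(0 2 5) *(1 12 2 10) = (0 10 1 12 2 5) = [10, 12, 5, 3, 4, 0, 6, 7, 8, 9, 1, 11, 2]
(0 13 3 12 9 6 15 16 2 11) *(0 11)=(0 13 3 12 9 6 15 16 2)=[13, 1, 0, 12, 4, 5, 15, 7, 8, 6, 10, 11, 9, 3, 14, 16, 2]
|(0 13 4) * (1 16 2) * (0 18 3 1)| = 8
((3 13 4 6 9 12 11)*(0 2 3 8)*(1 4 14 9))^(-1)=(0 8 11 12 9 14 13 3 2)(1 6 4)=[8, 6, 0, 2, 1, 5, 4, 7, 11, 14, 10, 12, 9, 3, 13]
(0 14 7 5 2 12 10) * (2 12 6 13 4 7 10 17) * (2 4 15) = [14, 1, 6, 3, 7, 12, 13, 5, 8, 9, 0, 11, 17, 15, 10, 2, 16, 4] = (0 14 10)(2 6 13 15)(4 7 5 12 17)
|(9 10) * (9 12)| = |(9 10 12)| = 3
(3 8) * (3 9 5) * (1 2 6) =[0, 2, 6, 8, 4, 3, 1, 7, 9, 5] =(1 2 6)(3 8 9 5)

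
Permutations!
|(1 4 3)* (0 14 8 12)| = |(0 14 8 12)(1 4 3)| = 12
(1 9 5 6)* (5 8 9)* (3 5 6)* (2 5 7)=(1 6)(2 5 3 7)(8 9)=[0, 6, 5, 7, 4, 3, 1, 2, 9, 8]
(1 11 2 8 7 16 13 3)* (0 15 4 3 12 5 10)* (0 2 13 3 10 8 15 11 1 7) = [11, 1, 15, 7, 10, 8, 6, 16, 0, 9, 2, 13, 5, 12, 14, 4, 3] = (0 11 13 12 5 8)(2 15 4 10)(3 7 16)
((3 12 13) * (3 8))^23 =[0, 1, 2, 8, 4, 5, 6, 7, 13, 9, 10, 11, 3, 12] =(3 8 13 12)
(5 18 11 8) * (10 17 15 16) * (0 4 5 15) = (0 4 5 18 11 8 15 16 10 17) = [4, 1, 2, 3, 5, 18, 6, 7, 15, 9, 17, 8, 12, 13, 14, 16, 10, 0, 11]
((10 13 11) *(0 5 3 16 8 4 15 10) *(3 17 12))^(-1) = (0 11 13 10 15 4 8 16 3 12 17 5) = [11, 1, 2, 12, 8, 0, 6, 7, 16, 9, 15, 13, 17, 10, 14, 4, 3, 5]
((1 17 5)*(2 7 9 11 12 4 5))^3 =(1 7 12)(2 11 5)(4 17 9) =[0, 7, 11, 3, 17, 2, 6, 12, 8, 4, 10, 5, 1, 13, 14, 15, 16, 9]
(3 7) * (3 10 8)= (3 7 10 8)= [0, 1, 2, 7, 4, 5, 6, 10, 3, 9, 8]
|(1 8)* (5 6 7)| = |(1 8)(5 6 7)| = 6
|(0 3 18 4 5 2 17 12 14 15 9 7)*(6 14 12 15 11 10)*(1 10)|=|(0 3 18 4 5 2 17 15 9 7)(1 10 6 14 11)|=10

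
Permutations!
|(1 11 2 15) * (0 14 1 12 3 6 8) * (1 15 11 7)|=|(0 14 15 12 3 6 8)(1 7)(2 11)|=14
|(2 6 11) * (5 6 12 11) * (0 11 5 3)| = |(0 11 2 12 5 6 3)| = 7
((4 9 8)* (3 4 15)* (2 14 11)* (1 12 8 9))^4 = [0, 3, 14, 8, 15, 5, 6, 7, 1, 9, 10, 2, 4, 13, 11, 12] = (1 3 8)(2 14 11)(4 15 12)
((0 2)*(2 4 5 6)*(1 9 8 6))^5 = (0 8 5 2 9 4 6 1) = [8, 0, 9, 3, 6, 2, 1, 7, 5, 4]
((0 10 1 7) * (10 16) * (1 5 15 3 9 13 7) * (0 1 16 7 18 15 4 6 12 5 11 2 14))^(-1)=[14, 7, 11, 15, 5, 12, 4, 0, 8, 3, 16, 10, 6, 9, 2, 18, 1, 17, 13]=(0 14 2 11 10 16 1 7)(3 15 18 13 9)(4 5 12 6)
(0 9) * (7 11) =(0 9)(7 11) =[9, 1, 2, 3, 4, 5, 6, 11, 8, 0, 10, 7]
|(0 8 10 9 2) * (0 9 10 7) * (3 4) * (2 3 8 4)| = |(10)(0 4 8 7)(2 9 3)| = 12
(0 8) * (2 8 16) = (0 16 2 8) = [16, 1, 8, 3, 4, 5, 6, 7, 0, 9, 10, 11, 12, 13, 14, 15, 2]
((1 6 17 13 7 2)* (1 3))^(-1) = (1 3 2 7 13 17 6) = [0, 3, 7, 2, 4, 5, 1, 13, 8, 9, 10, 11, 12, 17, 14, 15, 16, 6]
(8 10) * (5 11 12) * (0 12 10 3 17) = (0 12 5 11 10 8 3 17) = [12, 1, 2, 17, 4, 11, 6, 7, 3, 9, 8, 10, 5, 13, 14, 15, 16, 0]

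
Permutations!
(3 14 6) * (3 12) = [0, 1, 2, 14, 4, 5, 12, 7, 8, 9, 10, 11, 3, 13, 6] = (3 14 6 12)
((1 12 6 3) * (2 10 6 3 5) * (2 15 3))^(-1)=(1 3 15 5 6 10 2 12)=[0, 3, 12, 15, 4, 6, 10, 7, 8, 9, 2, 11, 1, 13, 14, 5]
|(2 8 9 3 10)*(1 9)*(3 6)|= 7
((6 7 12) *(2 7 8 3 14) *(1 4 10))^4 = (1 4 10)(2 8 7 3 12 14 6) = [0, 4, 8, 12, 10, 5, 2, 3, 7, 9, 1, 11, 14, 13, 6]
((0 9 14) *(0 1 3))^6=(0 9 14 1 3)=[9, 3, 2, 0, 4, 5, 6, 7, 8, 14, 10, 11, 12, 13, 1]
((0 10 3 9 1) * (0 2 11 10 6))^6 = (11) = [0, 1, 2, 3, 4, 5, 6, 7, 8, 9, 10, 11]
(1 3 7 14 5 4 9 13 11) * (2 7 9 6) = (1 3 9 13 11)(2 7 14 5 4 6) = [0, 3, 7, 9, 6, 4, 2, 14, 8, 13, 10, 1, 12, 11, 5]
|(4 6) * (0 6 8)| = |(0 6 4 8)| = 4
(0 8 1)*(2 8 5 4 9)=(0 5 4 9 2 8 1)=[5, 0, 8, 3, 9, 4, 6, 7, 1, 2]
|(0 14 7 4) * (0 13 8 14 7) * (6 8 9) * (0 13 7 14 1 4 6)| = 20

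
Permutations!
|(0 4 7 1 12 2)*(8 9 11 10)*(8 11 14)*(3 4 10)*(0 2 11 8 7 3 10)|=8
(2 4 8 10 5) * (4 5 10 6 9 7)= (10)(2 5)(4 8 6 9 7)= [0, 1, 5, 3, 8, 2, 9, 4, 6, 7, 10]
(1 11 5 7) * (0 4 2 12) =(0 4 2 12)(1 11 5 7) =[4, 11, 12, 3, 2, 7, 6, 1, 8, 9, 10, 5, 0]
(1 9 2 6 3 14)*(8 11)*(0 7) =[7, 9, 6, 14, 4, 5, 3, 0, 11, 2, 10, 8, 12, 13, 1] =(0 7)(1 9 2 6 3 14)(8 11)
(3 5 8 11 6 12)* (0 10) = (0 10)(3 5 8 11 6 12) = [10, 1, 2, 5, 4, 8, 12, 7, 11, 9, 0, 6, 3]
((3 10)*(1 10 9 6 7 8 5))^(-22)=(1 3 6 8)(5 10 9 7)=[0, 3, 2, 6, 4, 10, 8, 5, 1, 7, 9]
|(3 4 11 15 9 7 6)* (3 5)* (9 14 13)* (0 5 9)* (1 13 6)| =|(0 5 3 4 11 15 14 6 9 7 1 13)| =12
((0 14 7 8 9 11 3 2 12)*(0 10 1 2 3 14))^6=(1 12)(2 10)(7 8 9 11 14)=[0, 12, 10, 3, 4, 5, 6, 8, 9, 11, 2, 14, 1, 13, 7]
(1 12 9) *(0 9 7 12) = (0 9 1)(7 12) = [9, 0, 2, 3, 4, 5, 6, 12, 8, 1, 10, 11, 7]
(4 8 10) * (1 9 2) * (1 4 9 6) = [0, 6, 4, 3, 8, 5, 1, 7, 10, 2, 9] = (1 6)(2 4 8 10 9)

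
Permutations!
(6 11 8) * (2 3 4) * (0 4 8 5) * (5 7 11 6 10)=(0 4 2 3 8 10 5)(7 11)=[4, 1, 3, 8, 2, 0, 6, 11, 10, 9, 5, 7]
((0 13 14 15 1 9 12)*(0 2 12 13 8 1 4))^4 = (0 13)(1 15)(4 9)(8 14) = [13, 15, 2, 3, 9, 5, 6, 7, 14, 4, 10, 11, 12, 0, 8, 1]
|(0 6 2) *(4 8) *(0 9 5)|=10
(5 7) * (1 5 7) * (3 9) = (1 5)(3 9) = [0, 5, 2, 9, 4, 1, 6, 7, 8, 3]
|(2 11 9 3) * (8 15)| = |(2 11 9 3)(8 15)| = 4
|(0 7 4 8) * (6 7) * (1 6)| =|(0 1 6 7 4 8)| =6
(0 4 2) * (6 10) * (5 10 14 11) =(0 4 2)(5 10 6 14 11) =[4, 1, 0, 3, 2, 10, 14, 7, 8, 9, 6, 5, 12, 13, 11]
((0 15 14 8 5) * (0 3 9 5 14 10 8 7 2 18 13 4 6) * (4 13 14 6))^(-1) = (0 6 8 10 15)(2 7 14 18)(3 5 9) = [6, 1, 7, 5, 4, 9, 8, 14, 10, 3, 15, 11, 12, 13, 18, 0, 16, 17, 2]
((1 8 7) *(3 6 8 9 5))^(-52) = (1 6 9 8 5 7 3) = [0, 6, 2, 1, 4, 7, 9, 3, 5, 8]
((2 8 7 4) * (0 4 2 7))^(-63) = (0 7 8 4 2) = [7, 1, 0, 3, 2, 5, 6, 8, 4]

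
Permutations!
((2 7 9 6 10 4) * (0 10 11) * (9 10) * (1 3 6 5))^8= (0 9 5 1 3 6 11)= [9, 3, 2, 6, 4, 1, 11, 7, 8, 5, 10, 0]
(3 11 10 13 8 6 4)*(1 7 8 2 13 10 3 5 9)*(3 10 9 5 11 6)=(1 7 8 3 6 4 11 10 9)(2 13)=[0, 7, 13, 6, 11, 5, 4, 8, 3, 1, 9, 10, 12, 2]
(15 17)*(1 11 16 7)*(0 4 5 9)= (0 4 5 9)(1 11 16 7)(15 17)= [4, 11, 2, 3, 5, 9, 6, 1, 8, 0, 10, 16, 12, 13, 14, 17, 7, 15]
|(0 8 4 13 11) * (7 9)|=|(0 8 4 13 11)(7 9)|=10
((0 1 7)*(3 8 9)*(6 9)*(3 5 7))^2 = (0 3 6 5)(1 8 9 7) = [3, 8, 2, 6, 4, 0, 5, 1, 9, 7]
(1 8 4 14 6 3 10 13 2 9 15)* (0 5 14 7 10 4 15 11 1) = (0 5 14 6 3 4 7 10 13 2 9 11 1 8 15) = [5, 8, 9, 4, 7, 14, 3, 10, 15, 11, 13, 1, 12, 2, 6, 0]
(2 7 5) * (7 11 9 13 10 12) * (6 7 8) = (2 11 9 13 10 12 8 6 7 5) = [0, 1, 11, 3, 4, 2, 7, 5, 6, 13, 12, 9, 8, 10]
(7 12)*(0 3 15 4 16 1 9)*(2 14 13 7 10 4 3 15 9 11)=(0 15 3 9)(1 11 2 14 13 7 12 10 4 16)=[15, 11, 14, 9, 16, 5, 6, 12, 8, 0, 4, 2, 10, 7, 13, 3, 1]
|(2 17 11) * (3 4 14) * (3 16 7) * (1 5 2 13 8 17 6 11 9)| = 45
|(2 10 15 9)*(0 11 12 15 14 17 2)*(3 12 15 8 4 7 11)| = 36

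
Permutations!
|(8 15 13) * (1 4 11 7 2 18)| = 6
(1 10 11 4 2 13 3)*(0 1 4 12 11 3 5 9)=(0 1 10 3 4 2 13 5 9)(11 12)=[1, 10, 13, 4, 2, 9, 6, 7, 8, 0, 3, 12, 11, 5]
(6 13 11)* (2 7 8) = [0, 1, 7, 3, 4, 5, 13, 8, 2, 9, 10, 6, 12, 11] = (2 7 8)(6 13 11)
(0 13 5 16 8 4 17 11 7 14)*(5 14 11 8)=[13, 1, 2, 3, 17, 16, 6, 11, 4, 9, 10, 7, 12, 14, 0, 15, 5, 8]=(0 13 14)(4 17 8)(5 16)(7 11)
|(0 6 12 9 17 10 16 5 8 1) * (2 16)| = |(0 6 12 9 17 10 2 16 5 8 1)| = 11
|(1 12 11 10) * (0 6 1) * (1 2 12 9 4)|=6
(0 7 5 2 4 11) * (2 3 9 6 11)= (0 7 5 3 9 6 11)(2 4)= [7, 1, 4, 9, 2, 3, 11, 5, 8, 6, 10, 0]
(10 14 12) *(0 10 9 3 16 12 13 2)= (0 10 14 13 2)(3 16 12 9)= [10, 1, 0, 16, 4, 5, 6, 7, 8, 3, 14, 11, 9, 2, 13, 15, 12]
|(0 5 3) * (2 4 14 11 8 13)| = 6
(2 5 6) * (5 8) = (2 8 5 6) = [0, 1, 8, 3, 4, 6, 2, 7, 5]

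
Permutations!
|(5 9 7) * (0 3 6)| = |(0 3 6)(5 9 7)| = 3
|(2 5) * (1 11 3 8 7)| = |(1 11 3 8 7)(2 5)| = 10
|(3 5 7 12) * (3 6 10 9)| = |(3 5 7 12 6 10 9)| = 7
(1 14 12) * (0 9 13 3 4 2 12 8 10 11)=(0 9 13 3 4 2 12 1 14 8 10 11)=[9, 14, 12, 4, 2, 5, 6, 7, 10, 13, 11, 0, 1, 3, 8]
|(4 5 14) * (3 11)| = |(3 11)(4 5 14)| = 6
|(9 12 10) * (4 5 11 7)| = |(4 5 11 7)(9 12 10)| = 12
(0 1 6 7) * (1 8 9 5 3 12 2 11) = (0 8 9 5 3 12 2 11 1 6 7) = [8, 6, 11, 12, 4, 3, 7, 0, 9, 5, 10, 1, 2]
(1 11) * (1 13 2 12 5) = [0, 11, 12, 3, 4, 1, 6, 7, 8, 9, 10, 13, 5, 2] = (1 11 13 2 12 5)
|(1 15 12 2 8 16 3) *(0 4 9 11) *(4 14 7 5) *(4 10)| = |(0 14 7 5 10 4 9 11)(1 15 12 2 8 16 3)| = 56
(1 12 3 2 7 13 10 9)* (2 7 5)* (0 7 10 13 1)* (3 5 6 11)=(13)(0 7 1 12 5 2 6 11 3 10 9)=[7, 12, 6, 10, 4, 2, 11, 1, 8, 0, 9, 3, 5, 13]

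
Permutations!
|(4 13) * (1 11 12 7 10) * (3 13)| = 15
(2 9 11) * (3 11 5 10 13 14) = (2 9 5 10 13 14 3 11) = [0, 1, 9, 11, 4, 10, 6, 7, 8, 5, 13, 2, 12, 14, 3]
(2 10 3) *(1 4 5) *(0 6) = (0 6)(1 4 5)(2 10 3) = [6, 4, 10, 2, 5, 1, 0, 7, 8, 9, 3]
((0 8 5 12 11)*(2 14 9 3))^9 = [11, 1, 14, 2, 4, 8, 6, 7, 0, 3, 10, 12, 5, 13, 9] = (0 11 12 5 8)(2 14 9 3)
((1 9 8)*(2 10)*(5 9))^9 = (1 5 9 8)(2 10) = [0, 5, 10, 3, 4, 9, 6, 7, 1, 8, 2]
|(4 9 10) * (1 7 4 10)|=4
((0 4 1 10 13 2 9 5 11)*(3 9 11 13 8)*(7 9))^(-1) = (0 11 2 13 5 9 7 3 8 10 1 4) = [11, 4, 13, 8, 0, 9, 6, 3, 10, 7, 1, 2, 12, 5]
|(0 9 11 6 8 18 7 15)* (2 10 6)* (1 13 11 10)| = |(0 9 10 6 8 18 7 15)(1 13 11 2)| = 8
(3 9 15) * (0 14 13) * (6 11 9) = (0 14 13)(3 6 11 9 15) = [14, 1, 2, 6, 4, 5, 11, 7, 8, 15, 10, 9, 12, 0, 13, 3]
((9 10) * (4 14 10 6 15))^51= [0, 1, 2, 3, 9, 5, 14, 7, 8, 4, 15, 11, 12, 13, 6, 10]= (4 9)(6 14)(10 15)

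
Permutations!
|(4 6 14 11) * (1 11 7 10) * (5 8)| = 14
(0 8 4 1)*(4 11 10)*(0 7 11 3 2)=(0 8 3 2)(1 7 11 10 4)=[8, 7, 0, 2, 1, 5, 6, 11, 3, 9, 4, 10]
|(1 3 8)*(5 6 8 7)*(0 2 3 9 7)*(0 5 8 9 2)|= |(1 2 3 5 6 9 7 8)|= 8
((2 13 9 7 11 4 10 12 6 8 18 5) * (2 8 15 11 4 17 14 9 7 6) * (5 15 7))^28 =(2 10 7 9 17 15 8 13 12 4 6 14 11 18 5) =[0, 1, 10, 3, 6, 2, 14, 9, 13, 17, 7, 18, 4, 12, 11, 8, 16, 15, 5]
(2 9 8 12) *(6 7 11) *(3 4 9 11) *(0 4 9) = [4, 1, 11, 9, 0, 5, 7, 3, 12, 8, 10, 6, 2] = (0 4)(2 11 6 7 3 9 8 12)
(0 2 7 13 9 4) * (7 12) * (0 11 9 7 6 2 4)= (0 4 11 9)(2 12 6)(7 13)= [4, 1, 12, 3, 11, 5, 2, 13, 8, 0, 10, 9, 6, 7]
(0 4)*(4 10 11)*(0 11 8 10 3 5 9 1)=(0 3 5 9 1)(4 11)(8 10)=[3, 0, 2, 5, 11, 9, 6, 7, 10, 1, 8, 4]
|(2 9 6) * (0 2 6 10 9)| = 2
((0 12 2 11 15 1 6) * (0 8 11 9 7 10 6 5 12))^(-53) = (1 12 9 10 8 15 5 2 7 6 11) = [0, 12, 7, 3, 4, 2, 11, 6, 15, 10, 8, 1, 9, 13, 14, 5]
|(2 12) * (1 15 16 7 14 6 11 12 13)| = |(1 15 16 7 14 6 11 12 2 13)| = 10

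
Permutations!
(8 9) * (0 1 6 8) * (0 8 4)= (0 1 6 4)(8 9)= [1, 6, 2, 3, 0, 5, 4, 7, 9, 8]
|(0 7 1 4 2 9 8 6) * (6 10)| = |(0 7 1 4 2 9 8 10 6)| = 9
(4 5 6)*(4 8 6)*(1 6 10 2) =[0, 6, 1, 3, 5, 4, 8, 7, 10, 9, 2] =(1 6 8 10 2)(4 5)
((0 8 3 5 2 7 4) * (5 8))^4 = (8)(0 4 7 2 5) = [4, 1, 5, 3, 7, 0, 6, 2, 8]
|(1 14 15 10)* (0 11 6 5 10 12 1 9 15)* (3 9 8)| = 12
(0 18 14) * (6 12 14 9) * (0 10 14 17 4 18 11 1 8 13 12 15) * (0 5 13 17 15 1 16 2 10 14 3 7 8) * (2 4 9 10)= (0 11 16 4 18 10 3 7 8 17 9 6 1)(5 13 12 15)= [11, 0, 2, 7, 18, 13, 1, 8, 17, 6, 3, 16, 15, 12, 14, 5, 4, 9, 10]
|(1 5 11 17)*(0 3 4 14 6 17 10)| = 10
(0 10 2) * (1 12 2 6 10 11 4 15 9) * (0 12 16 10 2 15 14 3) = (0 11 4 14 3)(1 16 10 6 2 12 15 9) = [11, 16, 12, 0, 14, 5, 2, 7, 8, 1, 6, 4, 15, 13, 3, 9, 10]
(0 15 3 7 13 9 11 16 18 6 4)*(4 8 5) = (0 15 3 7 13 9 11 16 18 6 8 5 4) = [15, 1, 2, 7, 0, 4, 8, 13, 5, 11, 10, 16, 12, 9, 14, 3, 18, 17, 6]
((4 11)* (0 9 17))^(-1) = [17, 1, 2, 3, 11, 5, 6, 7, 8, 0, 10, 4, 12, 13, 14, 15, 16, 9] = (0 17 9)(4 11)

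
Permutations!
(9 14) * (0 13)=(0 13)(9 14)=[13, 1, 2, 3, 4, 5, 6, 7, 8, 14, 10, 11, 12, 0, 9]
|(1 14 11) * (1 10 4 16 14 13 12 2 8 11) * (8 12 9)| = 18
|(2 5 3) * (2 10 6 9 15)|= 7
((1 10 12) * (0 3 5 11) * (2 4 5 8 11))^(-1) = [11, 12, 5, 0, 2, 4, 6, 7, 3, 9, 1, 8, 10] = (0 11 8 3)(1 12 10)(2 5 4)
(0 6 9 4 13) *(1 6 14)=(0 14 1 6 9 4 13)=[14, 6, 2, 3, 13, 5, 9, 7, 8, 4, 10, 11, 12, 0, 1]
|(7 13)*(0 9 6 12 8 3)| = 6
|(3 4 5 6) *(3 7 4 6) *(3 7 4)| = |(3 6 4 5 7)| = 5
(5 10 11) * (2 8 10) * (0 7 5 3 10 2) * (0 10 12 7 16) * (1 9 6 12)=[16, 9, 8, 1, 4, 10, 12, 5, 2, 6, 11, 3, 7, 13, 14, 15, 0]=(0 16)(1 9 6 12 7 5 10 11 3)(2 8)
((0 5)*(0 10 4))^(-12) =[0, 1, 2, 3, 4, 5, 6, 7, 8, 9, 10] =(10)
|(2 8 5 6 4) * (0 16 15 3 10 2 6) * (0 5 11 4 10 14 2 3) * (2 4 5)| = |(0 16 15)(2 8 11 5)(3 14 4 6 10)| = 60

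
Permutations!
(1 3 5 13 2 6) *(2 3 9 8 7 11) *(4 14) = (1 9 8 7 11 2 6)(3 5 13)(4 14) = [0, 9, 6, 5, 14, 13, 1, 11, 7, 8, 10, 2, 12, 3, 4]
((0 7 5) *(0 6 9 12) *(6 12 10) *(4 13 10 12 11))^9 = (0 12 9 6 10 13 4 11 5 7) = [12, 1, 2, 3, 11, 7, 10, 0, 8, 6, 13, 5, 9, 4]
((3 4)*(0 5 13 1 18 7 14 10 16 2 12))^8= (0 16 7 13 12 10 18 5 2 14 1)= [16, 0, 14, 3, 4, 2, 6, 13, 8, 9, 18, 11, 10, 12, 1, 15, 7, 17, 5]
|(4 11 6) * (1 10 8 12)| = 12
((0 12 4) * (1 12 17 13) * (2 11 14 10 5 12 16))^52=(0 16 10)(1 14 4)(2 5 17)(11 12 13)=[16, 14, 5, 3, 1, 17, 6, 7, 8, 9, 0, 12, 13, 11, 4, 15, 10, 2]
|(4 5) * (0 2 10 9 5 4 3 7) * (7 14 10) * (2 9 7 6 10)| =9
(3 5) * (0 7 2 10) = (0 7 2 10)(3 5) = [7, 1, 10, 5, 4, 3, 6, 2, 8, 9, 0]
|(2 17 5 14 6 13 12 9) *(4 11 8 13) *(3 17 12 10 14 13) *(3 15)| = 33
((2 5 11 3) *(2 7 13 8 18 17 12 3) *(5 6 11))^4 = (2 6 11)(3 18 7 17 13 12 8) = [0, 1, 6, 18, 4, 5, 11, 17, 3, 9, 10, 2, 8, 12, 14, 15, 16, 13, 7]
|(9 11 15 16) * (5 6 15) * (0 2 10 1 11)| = 10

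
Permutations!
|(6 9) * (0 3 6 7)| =5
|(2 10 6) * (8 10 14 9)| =6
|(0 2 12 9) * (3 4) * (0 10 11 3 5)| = |(0 2 12 9 10 11 3 4 5)| = 9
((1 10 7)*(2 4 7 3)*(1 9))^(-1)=[0, 9, 3, 10, 2, 5, 6, 4, 8, 7, 1]=(1 9 7 4 2 3 10)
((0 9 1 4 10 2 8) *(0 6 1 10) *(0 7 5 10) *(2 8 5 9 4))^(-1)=(0 9 7 4)(1 6 8 10 5 2)=[9, 6, 1, 3, 0, 2, 8, 4, 10, 7, 5]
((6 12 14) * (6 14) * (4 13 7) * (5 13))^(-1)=(14)(4 7 13 5)(6 12)=[0, 1, 2, 3, 7, 4, 12, 13, 8, 9, 10, 11, 6, 5, 14]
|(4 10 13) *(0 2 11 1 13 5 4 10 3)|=9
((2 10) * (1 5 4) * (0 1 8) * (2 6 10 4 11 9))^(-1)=[8, 0, 9, 3, 2, 1, 10, 7, 4, 11, 6, 5]=(0 8 4 2 9 11 5 1)(6 10)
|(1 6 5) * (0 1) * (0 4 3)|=6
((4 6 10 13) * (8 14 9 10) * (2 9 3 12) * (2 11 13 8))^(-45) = (2 6 4 13 11 12 3 14 8 10 9) = [0, 1, 6, 14, 13, 5, 4, 7, 10, 2, 9, 12, 3, 11, 8]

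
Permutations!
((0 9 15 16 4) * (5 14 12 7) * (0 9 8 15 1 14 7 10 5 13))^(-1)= [13, 9, 2, 3, 16, 10, 6, 5, 0, 4, 12, 11, 14, 7, 1, 8, 15]= (0 13 7 5 10 12 14 1 9 4 16 15 8)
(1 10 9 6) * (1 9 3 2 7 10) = (2 7 10 3)(6 9) = [0, 1, 7, 2, 4, 5, 9, 10, 8, 6, 3]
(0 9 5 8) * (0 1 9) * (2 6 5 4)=(1 9 4 2 6 5 8)=[0, 9, 6, 3, 2, 8, 5, 7, 1, 4]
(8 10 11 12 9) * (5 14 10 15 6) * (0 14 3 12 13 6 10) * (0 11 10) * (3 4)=[14, 1, 2, 12, 3, 4, 5, 7, 15, 8, 10, 13, 9, 6, 11, 0]=(0 14 11 13 6 5 4 3 12 9 8 15)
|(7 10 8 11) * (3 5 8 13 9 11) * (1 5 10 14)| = |(1 5 8 3 10 13 9 11 7 14)| = 10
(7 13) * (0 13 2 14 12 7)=[13, 1, 14, 3, 4, 5, 6, 2, 8, 9, 10, 11, 7, 0, 12]=(0 13)(2 14 12 7)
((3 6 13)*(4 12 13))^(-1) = (3 13 12 4 6) = [0, 1, 2, 13, 6, 5, 3, 7, 8, 9, 10, 11, 4, 12]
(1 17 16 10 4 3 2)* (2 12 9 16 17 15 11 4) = (17)(1 15 11 4 3 12 9 16 10 2) = [0, 15, 1, 12, 3, 5, 6, 7, 8, 16, 2, 4, 9, 13, 14, 11, 10, 17]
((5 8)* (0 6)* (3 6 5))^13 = (0 3 5 6 8) = [3, 1, 2, 5, 4, 6, 8, 7, 0]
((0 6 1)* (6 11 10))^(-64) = (0 11 10 6 1) = [11, 0, 2, 3, 4, 5, 1, 7, 8, 9, 6, 10]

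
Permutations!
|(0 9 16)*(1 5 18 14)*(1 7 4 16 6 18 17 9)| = |(0 1 5 17 9 6 18 14 7 4 16)| = 11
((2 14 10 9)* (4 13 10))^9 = (2 13)(4 9)(10 14) = [0, 1, 13, 3, 9, 5, 6, 7, 8, 4, 14, 11, 12, 2, 10]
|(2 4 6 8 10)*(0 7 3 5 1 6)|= 10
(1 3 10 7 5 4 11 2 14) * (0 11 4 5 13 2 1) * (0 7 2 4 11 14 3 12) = (0 14 7 13 4 11 1 12)(2 3 10) = [14, 12, 3, 10, 11, 5, 6, 13, 8, 9, 2, 1, 0, 4, 7]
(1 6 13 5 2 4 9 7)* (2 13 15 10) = [0, 6, 4, 3, 9, 13, 15, 1, 8, 7, 2, 11, 12, 5, 14, 10] = (1 6 15 10 2 4 9 7)(5 13)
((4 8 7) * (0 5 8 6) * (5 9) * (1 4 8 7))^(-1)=(0 6 4 1 8 7 5 9)=[6, 8, 2, 3, 1, 9, 4, 5, 7, 0]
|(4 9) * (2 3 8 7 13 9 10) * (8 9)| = 15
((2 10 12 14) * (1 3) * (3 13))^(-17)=(1 13 3)(2 14 12 10)=[0, 13, 14, 1, 4, 5, 6, 7, 8, 9, 2, 11, 10, 3, 12]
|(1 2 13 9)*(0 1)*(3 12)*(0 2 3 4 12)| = |(0 1 3)(2 13 9)(4 12)| = 6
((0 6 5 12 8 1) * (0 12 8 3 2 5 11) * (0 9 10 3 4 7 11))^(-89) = (0 6)(1 8 5 2 3 10 9 11 7 4 12) = [6, 8, 3, 10, 12, 2, 0, 4, 5, 11, 9, 7, 1]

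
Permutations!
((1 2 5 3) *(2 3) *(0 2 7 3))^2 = (0 5 3)(1 2 7) = [5, 2, 7, 0, 4, 3, 6, 1]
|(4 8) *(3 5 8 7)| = |(3 5 8 4 7)| = 5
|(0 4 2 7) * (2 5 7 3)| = |(0 4 5 7)(2 3)| = 4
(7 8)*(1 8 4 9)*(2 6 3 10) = (1 8 7 4 9)(2 6 3 10) = [0, 8, 6, 10, 9, 5, 3, 4, 7, 1, 2]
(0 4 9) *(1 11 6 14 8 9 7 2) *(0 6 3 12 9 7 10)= (0 4 10)(1 11 3 12 9 6 14 8 7 2)= [4, 11, 1, 12, 10, 5, 14, 2, 7, 6, 0, 3, 9, 13, 8]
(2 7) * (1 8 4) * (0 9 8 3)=(0 9 8 4 1 3)(2 7)=[9, 3, 7, 0, 1, 5, 6, 2, 4, 8]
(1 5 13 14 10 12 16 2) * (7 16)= [0, 5, 1, 3, 4, 13, 6, 16, 8, 9, 12, 11, 7, 14, 10, 15, 2]= (1 5 13 14 10 12 7 16 2)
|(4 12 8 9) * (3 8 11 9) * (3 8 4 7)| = |(3 4 12 11 9 7)| = 6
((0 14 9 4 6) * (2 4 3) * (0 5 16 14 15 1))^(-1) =(0 1 15)(2 3 9 14 16 5 6 4) =[1, 15, 3, 9, 2, 6, 4, 7, 8, 14, 10, 11, 12, 13, 16, 0, 5]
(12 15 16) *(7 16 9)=(7 16 12 15 9)=[0, 1, 2, 3, 4, 5, 6, 16, 8, 7, 10, 11, 15, 13, 14, 9, 12]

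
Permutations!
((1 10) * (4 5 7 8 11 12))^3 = (1 10)(4 8)(5 11)(7 12) = [0, 10, 2, 3, 8, 11, 6, 12, 4, 9, 1, 5, 7]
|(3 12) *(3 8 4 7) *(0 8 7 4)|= |(0 8)(3 12 7)|= 6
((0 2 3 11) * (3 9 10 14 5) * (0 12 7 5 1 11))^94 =(0 11 2 12 9 7 10 5 14 3 1) =[11, 0, 12, 1, 4, 14, 6, 10, 8, 7, 5, 2, 9, 13, 3]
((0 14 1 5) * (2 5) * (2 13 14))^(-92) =(0 2 5)(1 13 14) =[2, 13, 5, 3, 4, 0, 6, 7, 8, 9, 10, 11, 12, 14, 1]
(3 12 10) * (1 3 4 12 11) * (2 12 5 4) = (1 3 11)(2 12 10)(4 5) = [0, 3, 12, 11, 5, 4, 6, 7, 8, 9, 2, 1, 10]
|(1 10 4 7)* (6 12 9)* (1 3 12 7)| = 15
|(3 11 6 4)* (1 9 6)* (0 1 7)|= 8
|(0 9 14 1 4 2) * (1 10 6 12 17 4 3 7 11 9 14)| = 40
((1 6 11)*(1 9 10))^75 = (11) = [0, 1, 2, 3, 4, 5, 6, 7, 8, 9, 10, 11]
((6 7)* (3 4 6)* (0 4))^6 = (0 4 6 7 3) = [4, 1, 2, 0, 6, 5, 7, 3]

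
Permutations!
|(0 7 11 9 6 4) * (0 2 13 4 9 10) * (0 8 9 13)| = 10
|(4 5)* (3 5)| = |(3 5 4)| = 3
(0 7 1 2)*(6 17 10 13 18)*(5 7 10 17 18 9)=[10, 2, 0, 3, 4, 7, 18, 1, 8, 5, 13, 11, 12, 9, 14, 15, 16, 17, 6]=(0 10 13 9 5 7 1 2)(6 18)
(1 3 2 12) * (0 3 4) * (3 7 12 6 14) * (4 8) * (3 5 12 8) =[7, 3, 6, 2, 0, 12, 14, 8, 4, 9, 10, 11, 1, 13, 5] =(0 7 8 4)(1 3 2 6 14 5 12)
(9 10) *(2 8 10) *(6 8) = (2 6 8 10 9) = [0, 1, 6, 3, 4, 5, 8, 7, 10, 2, 9]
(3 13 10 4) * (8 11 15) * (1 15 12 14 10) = (1 15 8 11 12 14 10 4 3 13) = [0, 15, 2, 13, 3, 5, 6, 7, 11, 9, 4, 12, 14, 1, 10, 8]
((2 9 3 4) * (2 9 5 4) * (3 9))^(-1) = (9)(2 3 4 5) = [0, 1, 3, 4, 5, 2, 6, 7, 8, 9]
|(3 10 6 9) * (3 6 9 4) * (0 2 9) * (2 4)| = |(0 4 3 10)(2 9 6)| = 12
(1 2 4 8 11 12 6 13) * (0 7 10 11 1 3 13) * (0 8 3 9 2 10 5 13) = [7, 10, 4, 0, 3, 13, 8, 5, 1, 2, 11, 12, 6, 9] = (0 7 5 13 9 2 4 3)(1 10 11 12 6 8)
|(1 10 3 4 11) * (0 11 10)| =|(0 11 1)(3 4 10)| =3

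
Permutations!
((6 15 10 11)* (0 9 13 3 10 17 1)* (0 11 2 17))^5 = (0 2 15 10 6 3 11 13 1 9 17) = [2, 9, 15, 11, 4, 5, 3, 7, 8, 17, 6, 13, 12, 1, 14, 10, 16, 0]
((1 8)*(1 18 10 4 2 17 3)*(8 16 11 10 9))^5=(1 2 11 3 4 16 17 10)(8 9 18)=[0, 2, 11, 4, 16, 5, 6, 7, 9, 18, 1, 3, 12, 13, 14, 15, 17, 10, 8]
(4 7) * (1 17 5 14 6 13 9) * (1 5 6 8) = (1 17 6 13 9 5 14 8)(4 7) = [0, 17, 2, 3, 7, 14, 13, 4, 1, 5, 10, 11, 12, 9, 8, 15, 16, 6]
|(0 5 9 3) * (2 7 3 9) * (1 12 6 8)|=20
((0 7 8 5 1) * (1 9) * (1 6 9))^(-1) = [1, 5, 2, 3, 4, 8, 9, 0, 7, 6] = (0 1 5 8 7)(6 9)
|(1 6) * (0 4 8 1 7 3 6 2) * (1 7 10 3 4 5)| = |(0 5 1 2)(3 6 10)(4 8 7)| = 12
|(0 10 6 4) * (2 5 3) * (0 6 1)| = 6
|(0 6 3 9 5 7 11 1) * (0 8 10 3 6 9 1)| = |(0 9 5 7 11)(1 8 10 3)| = 20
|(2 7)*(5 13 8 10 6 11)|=|(2 7)(5 13 8 10 6 11)|=6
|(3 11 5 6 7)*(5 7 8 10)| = 12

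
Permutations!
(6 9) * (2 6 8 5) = (2 6 9 8 5) = [0, 1, 6, 3, 4, 2, 9, 7, 5, 8]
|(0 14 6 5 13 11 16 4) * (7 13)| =9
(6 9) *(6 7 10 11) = [0, 1, 2, 3, 4, 5, 9, 10, 8, 7, 11, 6] = (6 9 7 10 11)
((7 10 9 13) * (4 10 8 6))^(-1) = (4 6 8 7 13 9 10) = [0, 1, 2, 3, 6, 5, 8, 13, 7, 10, 4, 11, 12, 9]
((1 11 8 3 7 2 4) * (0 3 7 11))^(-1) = [1, 4, 7, 0, 2, 5, 6, 8, 11, 9, 10, 3] = (0 1 4 2 7 8 11 3)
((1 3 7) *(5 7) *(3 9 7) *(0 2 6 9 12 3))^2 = (0 6 7 12 5 2 9 1 3) = [6, 3, 9, 0, 4, 2, 7, 12, 8, 1, 10, 11, 5]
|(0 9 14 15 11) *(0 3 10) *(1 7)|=|(0 9 14 15 11 3 10)(1 7)|=14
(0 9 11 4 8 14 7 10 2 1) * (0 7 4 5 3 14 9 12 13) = [12, 7, 1, 14, 8, 3, 6, 10, 9, 11, 2, 5, 13, 0, 4] = (0 12 13)(1 7 10 2)(3 14 4 8 9 11 5)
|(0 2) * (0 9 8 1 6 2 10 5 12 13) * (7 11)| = 10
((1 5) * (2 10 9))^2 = (2 9 10) = [0, 1, 9, 3, 4, 5, 6, 7, 8, 10, 2]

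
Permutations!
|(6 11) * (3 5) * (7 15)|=|(3 5)(6 11)(7 15)|=2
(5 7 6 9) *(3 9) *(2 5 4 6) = (2 5 7)(3 9 4 6) = [0, 1, 5, 9, 6, 7, 3, 2, 8, 4]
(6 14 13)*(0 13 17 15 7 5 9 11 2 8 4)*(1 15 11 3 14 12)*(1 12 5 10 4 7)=(0 13 6 5 9 3 14 17 11 2 8 7 10 4)(1 15)=[13, 15, 8, 14, 0, 9, 5, 10, 7, 3, 4, 2, 12, 6, 17, 1, 16, 11]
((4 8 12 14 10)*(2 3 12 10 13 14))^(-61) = [0, 1, 12, 2, 10, 5, 6, 7, 4, 9, 8, 11, 3, 14, 13] = (2 12 3)(4 10 8)(13 14)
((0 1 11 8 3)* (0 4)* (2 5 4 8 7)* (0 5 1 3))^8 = (11)(0 8 3) = [8, 1, 2, 0, 4, 5, 6, 7, 3, 9, 10, 11]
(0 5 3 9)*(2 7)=(0 5 3 9)(2 7)=[5, 1, 7, 9, 4, 3, 6, 2, 8, 0]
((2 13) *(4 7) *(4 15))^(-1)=(2 13)(4 15 7)=[0, 1, 13, 3, 15, 5, 6, 4, 8, 9, 10, 11, 12, 2, 14, 7]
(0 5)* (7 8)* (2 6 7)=[5, 1, 6, 3, 4, 0, 7, 8, 2]=(0 5)(2 6 7 8)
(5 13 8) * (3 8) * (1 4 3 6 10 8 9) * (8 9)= (1 4 3 8 5 13 6 10 9)= [0, 4, 2, 8, 3, 13, 10, 7, 5, 1, 9, 11, 12, 6]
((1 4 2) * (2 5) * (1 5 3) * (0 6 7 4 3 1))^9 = (0 4)(1 6)(2 5)(3 7) = [4, 6, 5, 7, 0, 2, 1, 3]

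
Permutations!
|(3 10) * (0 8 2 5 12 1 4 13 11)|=|(0 8 2 5 12 1 4 13 11)(3 10)|=18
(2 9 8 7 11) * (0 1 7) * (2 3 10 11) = [1, 7, 9, 10, 4, 5, 6, 2, 0, 8, 11, 3] = (0 1 7 2 9 8)(3 10 11)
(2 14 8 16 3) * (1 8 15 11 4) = (1 8 16 3 2 14 15 11 4) = [0, 8, 14, 2, 1, 5, 6, 7, 16, 9, 10, 4, 12, 13, 15, 11, 3]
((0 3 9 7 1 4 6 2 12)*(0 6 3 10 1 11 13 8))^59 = (0 8 13 11 7 9 3 4 1 10)(2 6 12) = [8, 10, 6, 4, 1, 5, 12, 9, 13, 3, 0, 7, 2, 11]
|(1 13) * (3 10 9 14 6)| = |(1 13)(3 10 9 14 6)| = 10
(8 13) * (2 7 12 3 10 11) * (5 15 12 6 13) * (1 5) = [0, 5, 7, 10, 4, 15, 13, 6, 1, 9, 11, 2, 3, 8, 14, 12] = (1 5 15 12 3 10 11 2 7 6 13 8)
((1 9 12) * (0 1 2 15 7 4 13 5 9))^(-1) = [1, 0, 12, 3, 7, 13, 6, 15, 8, 5, 10, 11, 9, 4, 14, 2] = (0 1)(2 12 9 5 13 4 7 15)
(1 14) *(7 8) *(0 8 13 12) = (0 8 7 13 12)(1 14) = [8, 14, 2, 3, 4, 5, 6, 13, 7, 9, 10, 11, 0, 12, 1]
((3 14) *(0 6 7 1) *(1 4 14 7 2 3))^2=[2, 6, 7, 4, 1, 5, 3, 14, 8, 9, 10, 11, 12, 13, 0]=(0 2 7 14)(1 6 3 4)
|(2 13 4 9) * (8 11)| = |(2 13 4 9)(8 11)| = 4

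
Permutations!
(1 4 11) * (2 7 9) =(1 4 11)(2 7 9) =[0, 4, 7, 3, 11, 5, 6, 9, 8, 2, 10, 1]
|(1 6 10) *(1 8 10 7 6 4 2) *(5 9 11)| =6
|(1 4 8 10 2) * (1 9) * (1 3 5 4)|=|(2 9 3 5 4 8 10)|=7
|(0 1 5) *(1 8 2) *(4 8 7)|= |(0 7 4 8 2 1 5)|= 7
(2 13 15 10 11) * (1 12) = (1 12)(2 13 15 10 11) = [0, 12, 13, 3, 4, 5, 6, 7, 8, 9, 11, 2, 1, 15, 14, 10]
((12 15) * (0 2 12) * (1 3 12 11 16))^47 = (0 15 12 3 1 16 11 2) = [15, 16, 0, 1, 4, 5, 6, 7, 8, 9, 10, 2, 3, 13, 14, 12, 11]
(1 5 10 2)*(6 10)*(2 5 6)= (1 6 10 5 2)= [0, 6, 1, 3, 4, 2, 10, 7, 8, 9, 5]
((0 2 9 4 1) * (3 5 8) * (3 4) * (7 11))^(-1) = (0 1 4 8 5 3 9 2)(7 11) = [1, 4, 0, 9, 8, 3, 6, 11, 5, 2, 10, 7]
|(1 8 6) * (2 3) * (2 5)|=|(1 8 6)(2 3 5)|=3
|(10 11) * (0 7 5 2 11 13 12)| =8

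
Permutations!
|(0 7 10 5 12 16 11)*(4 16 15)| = 9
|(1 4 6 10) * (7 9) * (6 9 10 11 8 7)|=8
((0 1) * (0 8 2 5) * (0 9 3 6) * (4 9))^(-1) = (0 6 3 9 4 5 2 8 1) = [6, 0, 8, 9, 5, 2, 3, 7, 1, 4]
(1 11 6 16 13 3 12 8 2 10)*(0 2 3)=(0 2 10 1 11 6 16 13)(3 12 8)=[2, 11, 10, 12, 4, 5, 16, 7, 3, 9, 1, 6, 8, 0, 14, 15, 13]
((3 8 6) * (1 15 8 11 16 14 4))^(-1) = [0, 4, 2, 6, 14, 5, 8, 7, 15, 9, 10, 3, 12, 13, 16, 1, 11] = (1 4 14 16 11 3 6 8 15)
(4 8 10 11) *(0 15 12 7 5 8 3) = (0 15 12 7 5 8 10 11 4 3) = [15, 1, 2, 0, 3, 8, 6, 5, 10, 9, 11, 4, 7, 13, 14, 12]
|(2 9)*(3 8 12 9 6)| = |(2 6 3 8 12 9)| = 6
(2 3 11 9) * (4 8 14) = (2 3 11 9)(4 8 14) = [0, 1, 3, 11, 8, 5, 6, 7, 14, 2, 10, 9, 12, 13, 4]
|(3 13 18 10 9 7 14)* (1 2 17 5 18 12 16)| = 13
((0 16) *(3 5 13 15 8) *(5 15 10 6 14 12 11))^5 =(0 16)(3 8 15)(5 12 6 13 11 14 10) =[16, 1, 2, 8, 4, 12, 13, 7, 15, 9, 5, 14, 6, 11, 10, 3, 0]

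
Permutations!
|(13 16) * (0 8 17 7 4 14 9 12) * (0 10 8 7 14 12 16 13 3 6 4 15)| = |(0 7 15)(3 6 4 12 10 8 17 14 9 16)| = 30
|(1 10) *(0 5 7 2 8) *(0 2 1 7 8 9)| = |(0 5 8 2 9)(1 10 7)| = 15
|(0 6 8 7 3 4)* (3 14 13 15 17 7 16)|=30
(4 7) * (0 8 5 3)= (0 8 5 3)(4 7)= [8, 1, 2, 0, 7, 3, 6, 4, 5]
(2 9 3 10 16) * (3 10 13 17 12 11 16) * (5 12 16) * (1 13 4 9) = (1 13 17 16 2)(3 4 9 10)(5 12 11) = [0, 13, 1, 4, 9, 12, 6, 7, 8, 10, 3, 5, 11, 17, 14, 15, 2, 16]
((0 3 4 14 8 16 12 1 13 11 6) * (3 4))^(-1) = [6, 12, 2, 3, 0, 5, 11, 7, 14, 9, 10, 13, 16, 1, 4, 15, 8] = (0 6 11 13 1 12 16 8 14 4)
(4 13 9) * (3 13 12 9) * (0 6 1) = (0 6 1)(3 13)(4 12 9) = [6, 0, 2, 13, 12, 5, 1, 7, 8, 4, 10, 11, 9, 3]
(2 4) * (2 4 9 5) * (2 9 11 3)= [0, 1, 11, 2, 4, 9, 6, 7, 8, 5, 10, 3]= (2 11 3)(5 9)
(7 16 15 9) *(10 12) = [0, 1, 2, 3, 4, 5, 6, 16, 8, 7, 12, 11, 10, 13, 14, 9, 15] = (7 16 15 9)(10 12)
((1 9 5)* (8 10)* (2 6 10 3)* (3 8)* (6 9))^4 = (1 2 6 9 10 5 3) = [0, 2, 6, 1, 4, 3, 9, 7, 8, 10, 5]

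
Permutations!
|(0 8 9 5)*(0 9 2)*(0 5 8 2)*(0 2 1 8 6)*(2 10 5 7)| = |(0 1 8 10 5 9 6)(2 7)| = 14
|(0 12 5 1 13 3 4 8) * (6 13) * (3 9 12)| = 12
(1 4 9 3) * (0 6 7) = (0 6 7)(1 4 9 3) = [6, 4, 2, 1, 9, 5, 7, 0, 8, 3]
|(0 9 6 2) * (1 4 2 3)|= 7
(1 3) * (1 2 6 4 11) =[0, 3, 6, 2, 11, 5, 4, 7, 8, 9, 10, 1] =(1 3 2 6 4 11)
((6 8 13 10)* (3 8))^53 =(3 10 8 6 13) =[0, 1, 2, 10, 4, 5, 13, 7, 6, 9, 8, 11, 12, 3]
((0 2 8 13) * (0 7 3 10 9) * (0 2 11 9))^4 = (0 8 10 2 3 9 7 11 13) = [8, 1, 3, 9, 4, 5, 6, 11, 10, 7, 2, 13, 12, 0]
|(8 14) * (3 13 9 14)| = |(3 13 9 14 8)| = 5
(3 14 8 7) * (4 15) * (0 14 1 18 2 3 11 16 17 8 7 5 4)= (0 14 7 11 16 17 8 5 4 15)(1 18 2 3)= [14, 18, 3, 1, 15, 4, 6, 11, 5, 9, 10, 16, 12, 13, 7, 0, 17, 8, 2]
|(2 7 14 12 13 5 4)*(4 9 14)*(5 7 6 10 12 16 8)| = 35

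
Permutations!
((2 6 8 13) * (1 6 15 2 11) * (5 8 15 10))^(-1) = (1 11 13 8 5 10 2 15 6) = [0, 11, 15, 3, 4, 10, 1, 7, 5, 9, 2, 13, 12, 8, 14, 6]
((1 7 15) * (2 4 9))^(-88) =(1 15 7)(2 9 4) =[0, 15, 9, 3, 2, 5, 6, 1, 8, 4, 10, 11, 12, 13, 14, 7]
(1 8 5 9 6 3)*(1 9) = (1 8 5)(3 9 6) = [0, 8, 2, 9, 4, 1, 3, 7, 5, 6]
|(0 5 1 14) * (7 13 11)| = 12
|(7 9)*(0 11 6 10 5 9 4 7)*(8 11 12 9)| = 30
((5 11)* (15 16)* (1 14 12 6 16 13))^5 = (1 15 6 14 13 16 12)(5 11) = [0, 15, 2, 3, 4, 11, 14, 7, 8, 9, 10, 5, 1, 16, 13, 6, 12]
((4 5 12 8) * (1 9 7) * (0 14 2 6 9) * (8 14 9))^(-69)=(0 1 7 9)(2 6 8 4 5 12 14)=[1, 7, 6, 3, 5, 12, 8, 9, 4, 0, 10, 11, 14, 13, 2]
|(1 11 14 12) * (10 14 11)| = 4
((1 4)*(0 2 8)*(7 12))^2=(12)(0 8 2)=[8, 1, 0, 3, 4, 5, 6, 7, 2, 9, 10, 11, 12]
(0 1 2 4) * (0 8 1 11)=(0 11)(1 2 4 8)=[11, 2, 4, 3, 8, 5, 6, 7, 1, 9, 10, 0]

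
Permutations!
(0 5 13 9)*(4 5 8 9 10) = (0 8 9)(4 5 13 10) = [8, 1, 2, 3, 5, 13, 6, 7, 9, 0, 4, 11, 12, 10]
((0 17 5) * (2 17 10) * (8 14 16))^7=[2, 1, 5, 3, 4, 10, 6, 7, 14, 9, 17, 11, 12, 13, 16, 15, 8, 0]=(0 2 5 10 17)(8 14 16)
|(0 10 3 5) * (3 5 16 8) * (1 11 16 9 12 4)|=|(0 10 5)(1 11 16 8 3 9 12 4)|=24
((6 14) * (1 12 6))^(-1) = (1 14 6 12) = [0, 14, 2, 3, 4, 5, 12, 7, 8, 9, 10, 11, 1, 13, 6]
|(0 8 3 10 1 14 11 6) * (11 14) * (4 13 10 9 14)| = |(0 8 3 9 14 4 13 10 1 11 6)| = 11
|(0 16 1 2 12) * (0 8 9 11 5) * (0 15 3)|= 11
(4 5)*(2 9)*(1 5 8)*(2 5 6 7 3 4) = (1 6 7 3 4 8)(2 9 5) = [0, 6, 9, 4, 8, 2, 7, 3, 1, 5]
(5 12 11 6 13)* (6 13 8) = (5 12 11 13)(6 8) = [0, 1, 2, 3, 4, 12, 8, 7, 6, 9, 10, 13, 11, 5]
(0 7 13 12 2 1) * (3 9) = (0 7 13 12 2 1)(3 9) = [7, 0, 1, 9, 4, 5, 6, 13, 8, 3, 10, 11, 2, 12]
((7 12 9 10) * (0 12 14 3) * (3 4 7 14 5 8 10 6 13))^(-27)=(0 6)(3 9)(4 8)(5 14)(7 10)(12 13)=[6, 1, 2, 9, 8, 14, 0, 10, 4, 3, 7, 11, 13, 12, 5]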